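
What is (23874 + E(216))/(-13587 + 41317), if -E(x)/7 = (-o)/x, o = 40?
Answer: 644633/748710 ≈ 0.86099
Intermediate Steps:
E(x) = 280/x (E(x) = -7*(-1*40)/x = -(-280)/x = 280/x)
(23874 + E(216))/(-13587 + 41317) = (23874 + 280/216)/(-13587 + 41317) = (23874 + 280*(1/216))/27730 = (23874 + 35/27)*(1/27730) = (644633/27)*(1/27730) = 644633/748710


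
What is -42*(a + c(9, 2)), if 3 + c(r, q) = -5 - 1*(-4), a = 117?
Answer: -4746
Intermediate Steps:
c(r, q) = -4 (c(r, q) = -3 + (-5 - 1*(-4)) = -3 + (-5 + 4) = -3 - 1 = -4)
-42*(a + c(9, 2)) = -42*(117 - 4) = -42*113 = -4746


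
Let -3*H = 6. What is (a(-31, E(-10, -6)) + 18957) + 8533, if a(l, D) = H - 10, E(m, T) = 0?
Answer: 27478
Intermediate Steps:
H = -2 (H = -1/3*6 = -2)
a(l, D) = -12 (a(l, D) = -2 - 10 = -12)
(a(-31, E(-10, -6)) + 18957) + 8533 = (-12 + 18957) + 8533 = 18945 + 8533 = 27478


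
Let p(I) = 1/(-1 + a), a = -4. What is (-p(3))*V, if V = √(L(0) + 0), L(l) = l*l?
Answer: 0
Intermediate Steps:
L(l) = l²
p(I) = -⅕ (p(I) = 1/(-1 - 4) = 1/(-5) = -⅕)
V = 0 (V = √(0² + 0) = √(0 + 0) = √0 = 0)
(-p(3))*V = -1*(-⅕)*0 = (⅕)*0 = 0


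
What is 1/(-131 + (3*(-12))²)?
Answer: 1/1165 ≈ 0.00085837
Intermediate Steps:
1/(-131 + (3*(-12))²) = 1/(-131 + (-36)²) = 1/(-131 + 1296) = 1/1165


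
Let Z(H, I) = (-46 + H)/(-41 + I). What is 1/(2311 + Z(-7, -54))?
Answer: 95/219598 ≈ 0.00043261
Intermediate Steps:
Z(H, I) = (-46 + H)/(-41 + I)
1/(2311 + Z(-7, -54)) = 1/(2311 + (-46 - 7)/(-41 - 54)) = 1/(2311 - 53/(-95)) = 1/(2311 - 1/95*(-53)) = 1/(2311 + 53/95) = 1/(219598/95) = 95/219598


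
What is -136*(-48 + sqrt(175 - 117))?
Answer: 6528 - 136*sqrt(58) ≈ 5492.3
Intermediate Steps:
-136*(-48 + sqrt(175 - 117)) = -136*(-48 + sqrt(58)) = 6528 - 136*sqrt(58)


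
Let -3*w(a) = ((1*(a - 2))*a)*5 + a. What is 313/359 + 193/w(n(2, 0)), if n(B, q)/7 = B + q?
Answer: 59441/306586 ≈ 0.19388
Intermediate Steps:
n(B, q) = 7*B + 7*q (n(B, q) = 7*(B + q) = 7*B + 7*q)
w(a) = -a/3 - 5*a*(-2 + a)/3 (w(a) = -(((1*(a - 2))*a)*5 + a)/3 = -(((1*(-2 + a))*a)*5 + a)/3 = -(((-2 + a)*a)*5 + a)/3 = -((a*(-2 + a))*5 + a)/3 = -(5*a*(-2 + a) + a)/3 = -(a + 5*a*(-2 + a))/3 = -a/3 - 5*a*(-2 + a)/3)
313/359 + 193/w(n(2, 0)) = 313/359 + 193/(((7*2 + 7*0)*(9 - 5*(7*2 + 7*0))/3)) = 313*(1/359) + 193/(((14 + 0)*(9 - 5*(14 + 0))/3)) = 313/359 + 193/(((1/3)*14*(9 - 5*14))) = 313/359 + 193/(((1/3)*14*(9 - 70))) = 313/359 + 193/(((1/3)*14*(-61))) = 313/359 + 193/(-854/3) = 313/359 + 193*(-3/854) = 313/359 - 579/854 = 59441/306586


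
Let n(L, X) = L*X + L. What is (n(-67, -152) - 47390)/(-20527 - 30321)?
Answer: 37273/50848 ≈ 0.73303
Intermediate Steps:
n(L, X) = L + L*X
(n(-67, -152) - 47390)/(-20527 - 30321) = (-67*(1 - 152) - 47390)/(-20527 - 30321) = (-67*(-151) - 47390)/(-50848) = (10117 - 47390)*(-1/50848) = -37273*(-1/50848) = 37273/50848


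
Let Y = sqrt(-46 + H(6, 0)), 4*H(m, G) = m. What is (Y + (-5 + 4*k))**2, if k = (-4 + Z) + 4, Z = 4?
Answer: (22 + I*sqrt(178))**2/4 ≈ 76.5 + 146.76*I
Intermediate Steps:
H(m, G) = m/4
k = 4 (k = (-4 + 4) + 4 = 0 + 4 = 4)
Y = I*sqrt(178)/2 (Y = sqrt(-46 + (1/4)*6) = sqrt(-46 + 3/2) = sqrt(-89/2) = I*sqrt(178)/2 ≈ 6.6708*I)
(Y + (-5 + 4*k))**2 = (I*sqrt(178)/2 + (-5 + 4*4))**2 = (I*sqrt(178)/2 + (-5 + 16))**2 = (I*sqrt(178)/2 + 11)**2 = (11 + I*sqrt(178)/2)**2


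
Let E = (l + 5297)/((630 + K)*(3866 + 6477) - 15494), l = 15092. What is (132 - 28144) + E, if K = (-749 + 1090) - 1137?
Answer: -48528905573/1732432 ≈ -28012.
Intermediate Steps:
K = -796 (K = 341 - 1137 = -796)
E = -20389/1732432 (E = (15092 + 5297)/((630 - 796)*(3866 + 6477) - 15494) = 20389/(-166*10343 - 15494) = 20389/(-1716938 - 15494) = 20389/(-1732432) = 20389*(-1/1732432) = -20389/1732432 ≈ -0.011769)
(132 - 28144) + E = (132 - 28144) - 20389/1732432 = -28012 - 20389/1732432 = -48528905573/1732432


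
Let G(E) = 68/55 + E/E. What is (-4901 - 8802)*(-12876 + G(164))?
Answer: 9702505071/55 ≈ 1.7641e+8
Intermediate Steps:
G(E) = 123/55 (G(E) = 68*(1/55) + 1 = 68/55 + 1 = 123/55)
(-4901 - 8802)*(-12876 + G(164)) = (-4901 - 8802)*(-12876 + 123/55) = -13703*(-708057/55) = 9702505071/55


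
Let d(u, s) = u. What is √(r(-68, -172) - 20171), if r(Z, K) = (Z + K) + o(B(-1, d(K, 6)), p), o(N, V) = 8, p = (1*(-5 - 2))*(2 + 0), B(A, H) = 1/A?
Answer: 3*I*√2267 ≈ 142.84*I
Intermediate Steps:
p = -14 (p = (1*(-7))*2 = -7*2 = -14)
r(Z, K) = 8 + K + Z (r(Z, K) = (Z + K) + 8 = (K + Z) + 8 = 8 + K + Z)
√(r(-68, -172) - 20171) = √((8 - 172 - 68) - 20171) = √(-232 - 20171) = √(-20403) = 3*I*√2267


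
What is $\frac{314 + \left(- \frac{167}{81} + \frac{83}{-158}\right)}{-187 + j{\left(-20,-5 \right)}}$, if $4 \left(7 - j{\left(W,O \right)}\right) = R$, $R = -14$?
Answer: $- \frac{3985463}{2258847} \approx -1.7644$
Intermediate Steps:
$j{\left(W,O \right)} = \frac{21}{2}$ ($j{\left(W,O \right)} = 7 - - \frac{7}{2} = 7 + \frac{7}{2} = \frac{21}{2}$)
$\frac{314 + \left(- \frac{167}{81} + \frac{83}{-158}\right)}{-187 + j{\left(-20,-5 \right)}} = \frac{314 + \left(- \frac{167}{81} + \frac{83}{-158}\right)}{-187 + \frac{21}{2}} = \frac{314 + \left(\left(-167\right) \frac{1}{81} + 83 \left(- \frac{1}{158}\right)\right)}{- \frac{353}{2}} = \left(314 - \frac{33109}{12798}\right) \left(- \frac{2}{353}\right) = \frac{3985463}{12798} \left(- \frac{2}{353}\right) = - \frac{3985463}{2258847}$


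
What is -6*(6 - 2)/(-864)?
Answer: 1/36 ≈ 0.027778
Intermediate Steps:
-6*(6 - 2)/(-864) = -6*4*(-1/864) = -24*(-1/864) = 1/36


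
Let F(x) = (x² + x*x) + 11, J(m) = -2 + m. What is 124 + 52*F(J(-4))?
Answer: 4440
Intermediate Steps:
F(x) = 11 + 2*x² (F(x) = (x² + x²) + 11 = 2*x² + 11 = 11 + 2*x²)
124 + 52*F(J(-4)) = 124 + 52*(11 + 2*(-2 - 4)²) = 124 + 52*(11 + 2*(-6)²) = 124 + 52*(11 + 2*36) = 124 + 52*(11 + 72) = 124 + 52*83 = 124 + 4316 = 4440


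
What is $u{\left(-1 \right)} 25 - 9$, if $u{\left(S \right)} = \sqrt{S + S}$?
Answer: $-9 + 25 i \sqrt{2} \approx -9.0 + 35.355 i$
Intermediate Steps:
$u{\left(S \right)} = \sqrt{2} \sqrt{S}$ ($u{\left(S \right)} = \sqrt{2 S} = \sqrt{2} \sqrt{S}$)
$u{\left(-1 \right)} 25 - 9 = \sqrt{2} \sqrt{-1} \cdot 25 - 9 = \sqrt{2} i 25 - 9 = i \sqrt{2} \cdot 25 - 9 = 25 i \sqrt{2} - 9 = -9 + 25 i \sqrt{2}$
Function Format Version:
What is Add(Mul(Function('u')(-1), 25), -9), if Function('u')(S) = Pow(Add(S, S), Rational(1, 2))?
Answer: Add(-9, Mul(25, I, Pow(2, Rational(1, 2)))) ≈ Add(-9.0000, Mul(35.355, I))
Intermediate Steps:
Function('u')(S) = Mul(Pow(2, Rational(1, 2)), Pow(S, Rational(1, 2))) (Function('u')(S) = Pow(Mul(2, S), Rational(1, 2)) = Mul(Pow(2, Rational(1, 2)), Pow(S, Rational(1, 2))))
Add(Mul(Function('u')(-1), 25), -9) = Add(Mul(Mul(Pow(2, Rational(1, 2)), Pow(-1, Rational(1, 2))), 25), -9) = Add(Mul(Mul(Pow(2, Rational(1, 2)), I), 25), -9) = Add(Mul(Mul(I, Pow(2, Rational(1, 2))), 25), -9) = Add(Mul(25, I, Pow(2, Rational(1, 2))), -9) = Add(-9, Mul(25, I, Pow(2, Rational(1, 2))))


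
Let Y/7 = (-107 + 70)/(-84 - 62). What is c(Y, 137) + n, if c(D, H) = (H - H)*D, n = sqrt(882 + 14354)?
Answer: 2*sqrt(3809) ≈ 123.43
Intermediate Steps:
n = 2*sqrt(3809) (n = sqrt(15236) = 2*sqrt(3809) ≈ 123.43)
Y = 259/146 (Y = 7*((-107 + 70)/(-84 - 62)) = 7*(-37/(-146)) = 7*(-37*(-1/146)) = 7*(37/146) = 259/146 ≈ 1.7740)
c(D, H) = 0 (c(D, H) = 0*D = 0)
c(Y, 137) + n = 0 + 2*sqrt(3809) = 2*sqrt(3809)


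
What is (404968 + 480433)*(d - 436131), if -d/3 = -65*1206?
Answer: -177931070361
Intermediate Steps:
d = 235170 (d = -(-195)*1206 = -3*(-78390) = 235170)
(404968 + 480433)*(d - 436131) = (404968 + 480433)*(235170 - 436131) = 885401*(-200961) = -177931070361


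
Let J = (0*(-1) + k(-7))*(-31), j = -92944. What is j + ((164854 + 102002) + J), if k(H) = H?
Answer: 174129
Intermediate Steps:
J = 217 (J = (0*(-1) - 7)*(-31) = (0 - 7)*(-31) = -7*(-31) = 217)
j + ((164854 + 102002) + J) = -92944 + ((164854 + 102002) + 217) = -92944 + (266856 + 217) = -92944 + 267073 = 174129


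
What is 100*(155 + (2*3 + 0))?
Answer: 16100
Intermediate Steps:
100*(155 + (2*3 + 0)) = 100*(155 + (6 + 0)) = 100*(155 + 6) = 100*161 = 16100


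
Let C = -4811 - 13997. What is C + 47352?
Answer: 28544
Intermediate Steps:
C = -18808
C + 47352 = -18808 + 47352 = 28544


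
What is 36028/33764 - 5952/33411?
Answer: 83564015/94007417 ≈ 0.88891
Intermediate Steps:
36028/33764 - 5952/33411 = 36028*(1/33764) - 5952*1/33411 = 9007/8441 - 1984/11137 = 83564015/94007417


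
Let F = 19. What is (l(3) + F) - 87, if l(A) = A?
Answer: -65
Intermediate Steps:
(l(3) + F) - 87 = (3 + 19) - 87 = 22 - 87 = -65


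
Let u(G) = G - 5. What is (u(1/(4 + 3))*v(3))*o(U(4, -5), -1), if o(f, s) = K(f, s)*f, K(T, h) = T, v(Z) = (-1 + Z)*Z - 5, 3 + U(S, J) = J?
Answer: -2176/7 ≈ -310.86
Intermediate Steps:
U(S, J) = -3 + J
v(Z) = -5 + Z*(-1 + Z) (v(Z) = Z*(-1 + Z) - 5 = -5 + Z*(-1 + Z))
o(f, s) = f**2 (o(f, s) = f*f = f**2)
u(G) = -5 + G
(u(1/(4 + 3))*v(3))*o(U(4, -5), -1) = ((-5 + 1/(4 + 3))*(-5 + 3**2 - 1*3))*(-3 - 5)**2 = ((-5 + 1/7)*(-5 + 9 - 3))*(-8)**2 = ((-5 + 1/7)*1)*64 = -34/7*1*64 = -34/7*64 = -2176/7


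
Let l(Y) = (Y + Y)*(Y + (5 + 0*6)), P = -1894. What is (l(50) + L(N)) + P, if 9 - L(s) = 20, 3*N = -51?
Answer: 3595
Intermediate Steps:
N = -17 (N = (⅓)*(-51) = -17)
L(s) = -11 (L(s) = 9 - 1*20 = 9 - 20 = -11)
l(Y) = 2*Y*(5 + Y) (l(Y) = (2*Y)*(Y + (5 + 0)) = (2*Y)*(Y + 5) = (2*Y)*(5 + Y) = 2*Y*(5 + Y))
(l(50) + L(N)) + P = (2*50*(5 + 50) - 11) - 1894 = (2*50*55 - 11) - 1894 = (5500 - 11) - 1894 = 5489 - 1894 = 3595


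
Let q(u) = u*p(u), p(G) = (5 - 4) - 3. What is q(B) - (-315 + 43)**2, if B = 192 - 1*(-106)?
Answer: -74580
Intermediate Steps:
B = 298 (B = 192 + 106 = 298)
p(G) = -2 (p(G) = 1 - 3 = -2)
q(u) = -2*u (q(u) = u*(-2) = -2*u)
q(B) - (-315 + 43)**2 = -2*298 - (-315 + 43)**2 = -596 - 1*(-272)**2 = -596 - 1*73984 = -596 - 73984 = -74580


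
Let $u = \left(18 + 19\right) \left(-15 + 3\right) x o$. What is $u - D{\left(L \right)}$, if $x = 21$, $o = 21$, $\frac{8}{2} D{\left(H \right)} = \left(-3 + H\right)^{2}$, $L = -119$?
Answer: $-199525$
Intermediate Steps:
$D{\left(H \right)} = \frac{\left(-3 + H\right)^{2}}{4}$
$u = -195804$ ($u = \left(18 + 19\right) \left(-15 + 3\right) 21 \cdot 21 = 37 \left(-12\right) 21 \cdot 21 = \left(-444\right) 21 \cdot 21 = \left(-9324\right) 21 = -195804$)
$u - D{\left(L \right)} = -195804 - \frac{\left(-3 - 119\right)^{2}}{4} = -195804 - \frac{\left(-122\right)^{2}}{4} = -195804 - \frac{1}{4} \cdot 14884 = -195804 - 3721 = -199525$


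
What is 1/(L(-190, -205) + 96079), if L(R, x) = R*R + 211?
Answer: 1/132390 ≈ 7.5534e-6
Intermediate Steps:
L(R, x) = 211 + R² (L(R, x) = R² + 211 = 211 + R²)
1/(L(-190, -205) + 96079) = 1/((211 + (-190)²) + 96079) = 1/((211 + 36100) + 96079) = 1/(36311 + 96079) = 1/132390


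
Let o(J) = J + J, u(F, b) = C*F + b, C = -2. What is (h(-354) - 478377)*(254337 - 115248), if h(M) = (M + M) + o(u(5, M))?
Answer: -66736710357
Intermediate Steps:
u(F, b) = b - 2*F (u(F, b) = -2*F + b = b - 2*F)
o(J) = 2*J
h(M) = -20 + 4*M (h(M) = (M + M) + 2*(M - 2*5) = 2*M + 2*(M - 10) = 2*M + 2*(-10 + M) = 2*M + (-20 + 2*M) = -20 + 4*M)
(h(-354) - 478377)*(254337 - 115248) = ((-20 + 4*(-354)) - 478377)*(254337 - 115248) = ((-20 - 1416) - 478377)*139089 = (-1436 - 478377)*139089 = -479813*139089 = -66736710357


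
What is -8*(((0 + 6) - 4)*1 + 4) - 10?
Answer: -58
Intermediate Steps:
-8*(((0 + 6) - 4)*1 + 4) - 10 = -8*((6 - 4)*1 + 4) - 10 = -8*(2*1 + 4) - 10 = -8*(2 + 4) - 10 = -8*6 - 10 = -48 - 10 = -58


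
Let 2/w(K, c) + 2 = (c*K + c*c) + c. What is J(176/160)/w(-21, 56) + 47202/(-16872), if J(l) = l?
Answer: 15534927/14060 ≈ 1104.9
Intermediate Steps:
w(K, c) = 2/(-2 + c + c² + K*c) (w(K, c) = 2/(-2 + ((c*K + c*c) + c)) = 2/(-2 + ((K*c + c²) + c)) = 2/(-2 + ((c² + K*c) + c)) = 2/(-2 + (c + c² + K*c)) = 2/(-2 + c + c² + K*c))
J(176/160)/w(-21, 56) + 47202/(-16872) = (176/160)/((2/(-2 + 56 + 56² - 21*56))) + 47202/(-16872) = (176*(1/160))/((2/(-2 + 56 + 3136 - 1176))) + 47202*(-1/16872) = 11/(10*((2/2014))) - 7867/2812 = 11/(10*((2*(1/2014)))) - 7867/2812 = 11/(10*(1/1007)) - 7867/2812 = (11/10)*1007 - 7867/2812 = 11077/10 - 7867/2812 = 15534927/14060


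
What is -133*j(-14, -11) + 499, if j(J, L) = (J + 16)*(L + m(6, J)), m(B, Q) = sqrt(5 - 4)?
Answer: 3159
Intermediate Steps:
m(B, Q) = 1 (m(B, Q) = sqrt(1) = 1)
j(J, L) = (1 + L)*(16 + J) (j(J, L) = (J + 16)*(L + 1) = (16 + J)*(1 + L) = (1 + L)*(16 + J))
-133*j(-14, -11) + 499 = -133*(16 - 14 + 16*(-11) - 14*(-11)) + 499 = -133*(16 - 14 - 176 + 154) + 499 = -133*(-20) + 499 = 2660 + 499 = 3159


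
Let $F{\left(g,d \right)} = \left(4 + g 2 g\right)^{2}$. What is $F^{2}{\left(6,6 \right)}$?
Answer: $33362176$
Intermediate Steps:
$F{\left(g,d \right)} = \left(4 + 2 g^{2}\right)^{2}$ ($F{\left(g,d \right)} = \left(4 + 2 g g\right)^{2} = \left(4 + 2 g^{2}\right)^{2}$)
$F^{2}{\left(6,6 \right)} = \left(4 \left(2 + 6^{2}\right)^{2}\right)^{2} = \left(4 \left(2 + 36\right)^{2}\right)^{2} = \left(4 \cdot 38^{2}\right)^{2} = \left(4 \cdot 1444\right)^{2} = 5776^{2} = 33362176$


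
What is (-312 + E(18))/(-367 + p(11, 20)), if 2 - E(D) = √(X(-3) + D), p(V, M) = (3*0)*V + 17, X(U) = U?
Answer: 31/35 + √15/350 ≈ 0.89678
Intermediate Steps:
p(V, M) = 17 (p(V, M) = 0*V + 17 = 0 + 17 = 17)
E(D) = 2 - √(-3 + D)
(-312 + E(18))/(-367 + p(11, 20)) = (-312 + (2 - √(-3 + 18)))/(-367 + 17) = (-312 + (2 - √15))/(-350) = (-310 - √15)*(-1/350) = 31/35 + √15/350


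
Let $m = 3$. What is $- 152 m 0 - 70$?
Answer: $-70$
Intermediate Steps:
$- 152 m 0 - 70 = - 152 \cdot 3 \cdot 0 - 70 = \left(-152\right) 0 - 70 = 0 - 70 = -70$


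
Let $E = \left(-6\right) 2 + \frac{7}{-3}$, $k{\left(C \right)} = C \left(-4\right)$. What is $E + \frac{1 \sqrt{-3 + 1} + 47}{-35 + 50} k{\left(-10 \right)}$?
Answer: $111 + \frac{8 i \sqrt{2}}{3} \approx 111.0 + 3.7712 i$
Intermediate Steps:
$k{\left(C \right)} = - 4 C$
$E = - \frac{43}{3}$ ($E = -12 + 7 \left(- \frac{1}{3}\right) = -12 - \frac{7}{3} = - \frac{43}{3} \approx -14.333$)
$E + \frac{1 \sqrt{-3 + 1} + 47}{-35 + 50} k{\left(-10 \right)} = - \frac{43}{3} + \frac{1 \sqrt{-3 + 1} + 47}{-35 + 50} \left(\left(-4\right) \left(-10\right)\right) = - \frac{43}{3} + \frac{1 \sqrt{-2} + 47}{15} \cdot 40 = - \frac{43}{3} + \left(1 i \sqrt{2} + 47\right) \frac{1}{15} \cdot 40 = - \frac{43}{3} + \left(i \sqrt{2} + 47\right) \frac{1}{15} \cdot 40 = - \frac{43}{3} + \left(47 + i \sqrt{2}\right) \frac{1}{15} \cdot 40 = - \frac{43}{3} + \left(\frac{47}{15} + \frac{i \sqrt{2}}{15}\right) 40 = - \frac{43}{3} + \left(\frac{376}{3} + \frac{8 i \sqrt{2}}{3}\right) = 111 + \frac{8 i \sqrt{2}}{3}$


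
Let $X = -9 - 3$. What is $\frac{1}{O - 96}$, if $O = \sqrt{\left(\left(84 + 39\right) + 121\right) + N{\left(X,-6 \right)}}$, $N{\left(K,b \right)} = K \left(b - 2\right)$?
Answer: $- \frac{24}{2219} - \frac{\sqrt{85}}{4438} \approx -0.012893$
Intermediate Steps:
$X = -12$ ($X = -9 - 3 = -12$)
$N{\left(K,b \right)} = K \left(-2 + b\right)$ ($N{\left(K,b \right)} = K \left(b - 2\right) = K \left(-2 + b\right)$)
$O = 2 \sqrt{85}$ ($O = \sqrt{\left(\left(84 + 39\right) + 121\right) - 12 \left(-2 - 6\right)} = \sqrt{\left(123 + 121\right) - -96} = \sqrt{244 + 96} = \sqrt{340} = 2 \sqrt{85} \approx 18.439$)
$\frac{1}{O - 96} = \frac{1}{2 \sqrt{85} - 96} = \frac{1}{-96 + 2 \sqrt{85}}$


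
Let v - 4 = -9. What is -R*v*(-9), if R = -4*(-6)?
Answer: -1080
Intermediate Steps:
v = -5 (v = 4 - 9 = -5)
R = 24
-R*v*(-9) = -24*(-5)*(-9) = -(-120)*(-9) = -1*1080 = -1080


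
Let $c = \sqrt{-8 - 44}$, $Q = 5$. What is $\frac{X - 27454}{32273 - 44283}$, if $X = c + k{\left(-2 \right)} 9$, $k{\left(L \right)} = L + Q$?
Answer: $\frac{27427}{12010} - \frac{i \sqrt{13}}{6005} \approx 2.2837 - 0.00060042 i$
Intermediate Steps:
$k{\left(L \right)} = 5 + L$ ($k{\left(L \right)} = L + 5 = 5 + L$)
$c = 2 i \sqrt{13}$ ($c = \sqrt{-52} = 2 i \sqrt{13} \approx 7.2111 i$)
$X = 27 + 2 i \sqrt{13}$ ($X = 2 i \sqrt{13} + \left(5 - 2\right) 9 = 2 i \sqrt{13} + 3 \cdot 9 = 2 i \sqrt{13} + 27 = 27 + 2 i \sqrt{13} \approx 27.0 + 7.2111 i$)
$\frac{X - 27454}{32273 - 44283} = \frac{\left(27 + 2 i \sqrt{13}\right) - 27454}{32273 - 44283} = \frac{-27427 + 2 i \sqrt{13}}{-12010} = \left(-27427 + 2 i \sqrt{13}\right) \left(- \frac{1}{12010}\right) = \frac{27427}{12010} - \frac{i \sqrt{13}}{6005}$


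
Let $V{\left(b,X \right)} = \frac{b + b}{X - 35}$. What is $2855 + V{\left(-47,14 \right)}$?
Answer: $\frac{60049}{21} \approx 2859.5$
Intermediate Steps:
$V{\left(b,X \right)} = \frac{2 b}{-35 + X}$
$2855 + V{\left(-47,14 \right)} = 2855 + 2 \left(-47\right) \frac{1}{-35 + 14} = 2855 + 2 \left(-47\right) \frac{1}{-21} = 2855 + 2 \left(-47\right) \left(- \frac{1}{21}\right) = 2855 + \frac{94}{21} = \frac{60049}{21}$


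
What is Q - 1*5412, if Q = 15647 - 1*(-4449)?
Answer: 14684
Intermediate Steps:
Q = 20096 (Q = 15647 + 4449 = 20096)
Q - 1*5412 = 20096 - 1*5412 = 20096 - 5412 = 14684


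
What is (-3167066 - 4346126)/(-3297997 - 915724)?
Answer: 7513192/4213721 ≈ 1.7830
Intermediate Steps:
(-3167066 - 4346126)/(-3297997 - 915724) = -7513192/(-4213721) = -7513192*(-1/4213721) = 7513192/4213721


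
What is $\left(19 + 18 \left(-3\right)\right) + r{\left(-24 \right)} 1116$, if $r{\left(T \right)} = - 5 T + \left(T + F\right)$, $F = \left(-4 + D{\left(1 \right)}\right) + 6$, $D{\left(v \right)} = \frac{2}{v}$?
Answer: $111565$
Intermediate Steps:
$F = 4$ ($F = \left(-4 + \frac{2}{1}\right) + 6 = \left(-4 + 2 \cdot 1\right) + 6 = \left(-4 + 2\right) + 6 = -2 + 6 = 4$)
$r{\left(T \right)} = 4 - 4 T$ ($r{\left(T \right)} = - 5 T + \left(T + 4\right) = - 5 T + \left(4 + T\right) = 4 - 4 T$)
$\left(19 + 18 \left(-3\right)\right) + r{\left(-24 \right)} 1116 = \left(19 + 18 \left(-3\right)\right) + \left(4 - -96\right) 1116 = \left(19 - 54\right) + \left(4 + 96\right) 1116 = -35 + 100 \cdot 1116 = -35 + 111600 = 111565$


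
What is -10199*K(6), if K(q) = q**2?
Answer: -367164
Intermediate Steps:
-10199*K(6) = -10199*6**2 = -10199*36 = -367164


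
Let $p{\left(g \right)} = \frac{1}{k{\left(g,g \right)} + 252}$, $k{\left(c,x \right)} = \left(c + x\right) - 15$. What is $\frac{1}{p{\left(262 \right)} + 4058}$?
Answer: $\frac{761}{3088139} \approx 0.00024643$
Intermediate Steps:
$k{\left(c,x \right)} = -15 + c + x$
$p{\left(g \right)} = \frac{1}{237 + 2 g}$ ($p{\left(g \right)} = \frac{1}{\left(-15 + g + g\right) + 252} = \frac{1}{\left(-15 + 2 g\right) + 252} = \frac{1}{237 + 2 g}$)
$\frac{1}{p{\left(262 \right)} + 4058} = \frac{1}{\frac{1}{237 + 2 \cdot 262} + 4058} = \frac{1}{\frac{1}{237 + 524} + 4058} = \frac{1}{\frac{1}{761} + 4058} = \frac{1}{\frac{3088139}{761}} = \frac{761}{3088139}$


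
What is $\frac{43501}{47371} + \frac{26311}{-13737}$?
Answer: $- \frac{648805144}{650735427} \approx -0.99703$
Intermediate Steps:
$\frac{43501}{47371} + \frac{26311}{-13737} = 43501 \cdot \frac{1}{47371} + 26311 \left(- \frac{1}{13737}\right) = \frac{43501}{47371} - \frac{26311}{13737} = - \frac{648805144}{650735427}$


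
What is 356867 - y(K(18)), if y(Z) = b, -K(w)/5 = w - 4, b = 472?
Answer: 356395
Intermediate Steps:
K(w) = 20 - 5*w (K(w) = -5*(w - 4) = -5*(-4 + w) = 20 - 5*w)
y(Z) = 472
356867 - y(K(18)) = 356867 - 1*472 = 356867 - 472 = 356395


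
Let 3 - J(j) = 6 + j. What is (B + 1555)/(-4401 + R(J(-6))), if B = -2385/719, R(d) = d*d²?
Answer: -557830/1572453 ≈ -0.35475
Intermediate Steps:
J(j) = -3 - j (J(j) = 3 - (6 + j) = 3 + (-6 - j) = -3 - j)
R(d) = d³
B = -2385/719 (B = -2385*1/719 = -2385/719 ≈ -3.3171)
(B + 1555)/(-4401 + R(J(-6))) = (-2385/719 + 1555)/(-4401 + (-3 - 1*(-6))³) = 1115660/(719*(-4401 + (-3 + 6)³)) = 1115660/(719*(-4401 + 3³)) = 1115660/(719*(-4401 + 27)) = (1115660/719)/(-4374) = (1115660/719)*(-1/4374) = -557830/1572453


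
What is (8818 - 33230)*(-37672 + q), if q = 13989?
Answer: 578149396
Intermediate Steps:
(8818 - 33230)*(-37672 + q) = (8818 - 33230)*(-37672 + 13989) = -24412*(-23683) = 578149396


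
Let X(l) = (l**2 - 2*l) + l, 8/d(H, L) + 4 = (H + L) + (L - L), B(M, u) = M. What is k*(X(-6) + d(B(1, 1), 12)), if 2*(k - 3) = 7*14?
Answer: 20072/9 ≈ 2230.2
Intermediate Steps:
d(H, L) = 8/(-4 + H + L) (d(H, L) = 8/(-4 + ((H + L) + (L - L))) = 8/(-4 + ((H + L) + 0)) = 8/(-4 + (H + L)) = 8/(-4 + H + L))
k = 52 (k = 3 + (7*14)/2 = 3 + (1/2)*98 = 3 + 49 = 52)
X(l) = l**2 - l
k*(X(-6) + d(B(1, 1), 12)) = 52*(-6*(-1 - 6) + 8/(-4 + 1 + 12)) = 52*(-6*(-7) + 8/9) = 52*(42 + 8*(1/9)) = 52*(42 + 8/9) = 52*(386/9) = 20072/9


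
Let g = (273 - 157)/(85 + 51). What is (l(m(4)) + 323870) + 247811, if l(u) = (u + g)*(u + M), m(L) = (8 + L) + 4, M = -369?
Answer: 19234885/34 ≈ 5.6573e+5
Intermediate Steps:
m(L) = 12 + L
g = 29/34 (g = 116/136 = 116*(1/136) = 29/34 ≈ 0.85294)
l(u) = (-369 + u)*(29/34 + u) (l(u) = (u + 29/34)*(u - 369) = (29/34 + u)*(-369 + u) = (-369 + u)*(29/34 + u))
(l(m(4)) + 323870) + 247811 = ((-10701/34 + (12 + 4)² - 12517*(12 + 4)/34) + 323870) + 247811 = ((-10701/34 + 16² - 12517/34*16) + 323870) + 247811 = ((-10701/34 + 256 - 100136/17) + 323870) + 247811 = (-202269/34 + 323870) + 247811 = 10809311/34 + 247811 = 19234885/34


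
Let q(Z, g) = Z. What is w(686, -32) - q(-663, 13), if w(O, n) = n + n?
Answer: 599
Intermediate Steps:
w(O, n) = 2*n
w(686, -32) - q(-663, 13) = 2*(-32) - 1*(-663) = -64 + 663 = 599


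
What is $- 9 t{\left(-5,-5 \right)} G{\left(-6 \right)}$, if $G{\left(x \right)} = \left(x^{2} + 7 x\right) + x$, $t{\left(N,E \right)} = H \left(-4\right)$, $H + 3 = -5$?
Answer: $3456$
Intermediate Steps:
$H = -8$ ($H = -3 - 5 = -8$)
$t{\left(N,E \right)} = 32$ ($t{\left(N,E \right)} = \left(-8\right) \left(-4\right) = 32$)
$G{\left(x \right)} = x^{2} + 8 x$
$- 9 t{\left(-5,-5 \right)} G{\left(-6 \right)} = \left(-9\right) 32 \left(- 6 \left(8 - 6\right)\right) = - 288 \left(\left(-6\right) 2\right) = \left(-288\right) \left(-12\right) = 3456$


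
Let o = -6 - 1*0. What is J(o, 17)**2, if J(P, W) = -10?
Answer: 100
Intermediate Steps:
o = -6 (o = -6 + 0 = -6)
J(o, 17)**2 = (-10)**2 = 100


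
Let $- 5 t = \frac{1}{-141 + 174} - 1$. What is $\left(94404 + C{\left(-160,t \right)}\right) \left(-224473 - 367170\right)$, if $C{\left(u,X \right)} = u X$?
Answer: $- \frac{1842558528044}{33} \approx -5.5835 \cdot 10^{10}$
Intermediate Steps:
$t = \frac{32}{165}$ ($t = - \frac{\frac{1}{-141 + 174} - 1}{5} = - \frac{\frac{1}{33} - 1}{5} = \left(- \frac{1}{5}\right) \left(- \frac{32}{33}\right) = \frac{32}{165} \approx 0.19394$)
$C{\left(u,X \right)} = X u$
$\left(94404 + C{\left(-160,t \right)}\right) \left(-224473 - 367170\right) = \left(94404 + \frac{32}{165} \left(-160\right)\right) \left(-224473 - 367170\right) = \left(94404 - \frac{1024}{33}\right) \left(-591643\right) = \frac{3114308}{33} \left(-591643\right) = - \frac{1842558528044}{33}$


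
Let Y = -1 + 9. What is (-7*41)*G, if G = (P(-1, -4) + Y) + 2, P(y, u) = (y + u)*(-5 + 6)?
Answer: -1435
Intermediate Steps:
P(y, u) = u + y (P(y, u) = (u + y)*1 = u + y)
Y = 8
G = 5 (G = ((-4 - 1) + 8) + 2 = (-5 + 8) + 2 = 3 + 2 = 5)
(-7*41)*G = -7*41*5 = -287*5 = -1435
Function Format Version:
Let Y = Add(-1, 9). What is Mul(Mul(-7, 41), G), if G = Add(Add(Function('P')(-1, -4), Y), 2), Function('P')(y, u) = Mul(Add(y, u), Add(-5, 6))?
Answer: -1435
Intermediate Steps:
Function('P')(y, u) = Add(u, y) (Function('P')(y, u) = Mul(Add(u, y), 1) = Add(u, y))
Y = 8
G = 5 (G = Add(Add(Add(-4, -1), 8), 2) = Add(Add(-5, 8), 2) = Add(3, 2) = 5)
Mul(Mul(-7, 41), G) = Mul(Mul(-7, 41), 5) = Mul(-287, 5) = -1435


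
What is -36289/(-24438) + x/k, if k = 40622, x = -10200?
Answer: 612432079/496360218 ≈ 1.2338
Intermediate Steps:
-36289/(-24438) + x/k = -36289/(-24438) - 10200/40622 = -36289*(-1/24438) - 10200*1/40622 = 36289/24438 - 5100/20311 = 612432079/496360218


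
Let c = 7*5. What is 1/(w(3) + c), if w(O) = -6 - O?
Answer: 1/26 ≈ 0.038462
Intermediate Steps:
c = 35
1/(w(3) + c) = 1/((-6 - 1*3) + 35) = 1/((-6 - 3) + 35) = 1/(-9 + 35) = 1/26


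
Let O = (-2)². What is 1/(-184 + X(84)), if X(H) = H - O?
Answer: -1/104 ≈ -0.0096154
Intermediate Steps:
O = 4
X(H) = -4 + H (X(H) = H - 1*4 = H - 4 = -4 + H)
1/(-184 + X(84)) = 1/(-184 + (-4 + 84)) = 1/(-184 + 80) = 1/(-104) = -1/104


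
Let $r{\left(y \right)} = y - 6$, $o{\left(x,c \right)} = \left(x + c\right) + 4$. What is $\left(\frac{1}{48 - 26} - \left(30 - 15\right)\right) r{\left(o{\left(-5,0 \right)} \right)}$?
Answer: $\frac{2303}{22} \approx 104.68$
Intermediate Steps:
$o{\left(x,c \right)} = 4 + c + x$ ($o{\left(x,c \right)} = \left(c + x\right) + 4 = 4 + c + x$)
$r{\left(y \right)} = -6 + y$
$\left(\frac{1}{48 - 26} - \left(30 - 15\right)\right) r{\left(o{\left(-5,0 \right)} \right)} = \left(\frac{1}{48 - 26} - \left(30 - 15\right)\right) \left(-6 + \left(4 + 0 - 5\right)\right) = \left(\frac{1}{22} - 15\right) \left(-6 - 1\right) = \left(\frac{1}{22} - 15\right) \left(-7\right) = \left(- \frac{329}{22}\right) \left(-7\right) = \frac{2303}{22}$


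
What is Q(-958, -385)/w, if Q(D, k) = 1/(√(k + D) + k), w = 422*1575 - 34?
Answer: -385/99405285888 - I*√1343/99405285888 ≈ -3.873e-9 - 3.6866e-10*I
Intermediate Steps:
w = 664616 (w = 664650 - 34 = 664616)
Q(D, k) = 1/(k + √(D + k)) (Q(D, k) = 1/(√(D + k) + k) = 1/(k + √(D + k)))
Q(-958, -385)/w = 1/(-385 + √(-958 - 385)*664616) = (1/664616)/(-385 + √(-1343)) = (1/664616)/(-385 + I*√1343) = 1/(664616*(-385 + I*√1343))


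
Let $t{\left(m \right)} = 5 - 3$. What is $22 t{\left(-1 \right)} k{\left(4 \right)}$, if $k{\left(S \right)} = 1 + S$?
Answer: $220$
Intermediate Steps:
$t{\left(m \right)} = 2$
$22 t{\left(-1 \right)} k{\left(4 \right)} = 22 \cdot 2 \left(1 + 4\right) = 44 \cdot 5 = 220$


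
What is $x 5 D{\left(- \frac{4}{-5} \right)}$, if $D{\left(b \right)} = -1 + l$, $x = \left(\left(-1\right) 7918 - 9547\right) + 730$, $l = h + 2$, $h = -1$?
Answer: $0$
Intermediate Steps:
$l = 1$ ($l = -1 + 2 = 1$)
$x = -16735$ ($x = \left(-7918 - 9547\right) + 730 = -17465 + 730 = -16735$)
$D{\left(b \right)} = 0$ ($D{\left(b \right)} = -1 + 1 = 0$)
$x 5 D{\left(- \frac{4}{-5} \right)} = - 16735 \cdot 5 \cdot 0 = \left(-16735\right) 0 = 0$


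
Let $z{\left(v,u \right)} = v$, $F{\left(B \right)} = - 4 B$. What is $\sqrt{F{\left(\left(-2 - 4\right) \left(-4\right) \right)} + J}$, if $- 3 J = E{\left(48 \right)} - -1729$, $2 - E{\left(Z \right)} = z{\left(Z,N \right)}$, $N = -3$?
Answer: $3 i \sqrt{73} \approx 25.632 i$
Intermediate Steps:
$E{\left(Z \right)} = 2 - Z$
$J = -561$ ($J = - \frac{\left(2 - 48\right) - -1729}{3} = - \frac{\left(2 - 48\right) + 1729}{3} = - \frac{-46 + 1729}{3} = \left(- \frac{1}{3}\right) 1683 = -561$)
$\sqrt{F{\left(\left(-2 - 4\right) \left(-4\right) \right)} + J} = \sqrt{- 4 \left(-2 - 4\right) \left(-4\right) - 561} = \sqrt{- 4 \left(\left(-6\right) \left(-4\right)\right) - 561} = \sqrt{\left(-4\right) 24 - 561} = \sqrt{-96 - 561} = \sqrt{-657} = 3 i \sqrt{73}$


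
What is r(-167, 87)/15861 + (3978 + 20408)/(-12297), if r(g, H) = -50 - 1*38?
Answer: -43096498/21671413 ≈ -1.9886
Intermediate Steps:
r(g, H) = -88 (r(g, H) = -50 - 38 = -88)
r(-167, 87)/15861 + (3978 + 20408)/(-12297) = -88/15861 + (3978 + 20408)/(-12297) = -88*1/15861 + 24386*(-1/12297) = -88/15861 - 24386/12297 = -43096498/21671413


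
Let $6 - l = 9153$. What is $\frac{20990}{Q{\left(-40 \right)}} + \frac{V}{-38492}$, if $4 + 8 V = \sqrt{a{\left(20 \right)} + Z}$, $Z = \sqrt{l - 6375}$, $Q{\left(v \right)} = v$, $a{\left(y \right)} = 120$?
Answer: $- \frac{40397353}{76984} - \frac{\sqrt{120 + i \sqrt{15522}}}{307936} \approx -524.75 - 1.6714 \cdot 10^{-5} i$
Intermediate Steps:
$l = -9147$ ($l = 6 - 9153 = -9147$)
$Z = i \sqrt{15522}$ ($Z = \sqrt{-9147 - 6375} = \sqrt{-15522} = i \sqrt{15522} \approx 124.59 i$)
$V = - \frac{1}{2} + \frac{\sqrt{120 + i \sqrt{15522}}}{8} \approx 1.0129 + 0.64335 i$
$\frac{20990}{Q{\left(-40 \right)}} + \frac{V}{-38492} = \frac{20990}{-40} + \frac{- \frac{1}{2} + \frac{\sqrt{120 + i \sqrt{15522}}}{8}}{-38492} = 20990 \left(- \frac{1}{40}\right) + \left(- \frac{1}{2} + \frac{\sqrt{120 + i \sqrt{15522}}}{8}\right) \left(- \frac{1}{38492}\right) = - \frac{2099}{4} + \left(\frac{1}{76984} - \frac{\sqrt{120 + i \sqrt{15522}}}{307936}\right) = - \frac{40397353}{76984} - \frac{\sqrt{120 + i \sqrt{15522}}}{307936}$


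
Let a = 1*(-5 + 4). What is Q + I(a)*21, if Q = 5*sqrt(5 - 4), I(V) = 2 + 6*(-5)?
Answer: -583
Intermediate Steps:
a = -1 (a = 1*(-1) = -1)
I(V) = -28 (I(V) = 2 - 30 = -28)
Q = 5 (Q = 5*sqrt(1) = 5*1 = 5)
Q + I(a)*21 = 5 - 28*21 = 5 - 588 = -583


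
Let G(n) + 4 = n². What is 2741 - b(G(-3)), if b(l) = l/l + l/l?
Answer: 2739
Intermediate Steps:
G(n) = -4 + n²
b(l) = 2 (b(l) = 1 + 1 = 2)
2741 - b(G(-3)) = 2741 - 1*2 = 2741 - 2 = 2739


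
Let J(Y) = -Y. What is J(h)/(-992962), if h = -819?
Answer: -819/992962 ≈ -0.00082481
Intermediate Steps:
J(h)/(-992962) = -1*(-819)/(-992962) = 819*(-1/992962) = -819/992962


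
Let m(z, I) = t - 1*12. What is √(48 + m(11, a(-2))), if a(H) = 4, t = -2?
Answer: √34 ≈ 5.8309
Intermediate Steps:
m(z, I) = -14 (m(z, I) = -2 - 1*12 = -2 - 12 = -14)
√(48 + m(11, a(-2))) = √(48 - 14) = √34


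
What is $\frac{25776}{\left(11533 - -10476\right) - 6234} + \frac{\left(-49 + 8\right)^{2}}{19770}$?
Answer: $\frac{107221859}{62374350} \approx 1.719$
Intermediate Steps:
$\frac{25776}{\left(11533 - -10476\right) - 6234} + \frac{\left(-49 + 8\right)^{2}}{19770} = \frac{25776}{\left(11533 + 10476\right) - 6234} + \left(-41\right)^{2} \cdot \frac{1}{19770} = \frac{25776}{22009 - 6234} + 1681 \cdot \frac{1}{19770} = \frac{25776}{15775} + \frac{1681}{19770} = \frac{107221859}{62374350}$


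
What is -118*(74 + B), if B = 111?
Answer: -21830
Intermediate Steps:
-118*(74 + B) = -118*(74 + 111) = -118*185 = -21830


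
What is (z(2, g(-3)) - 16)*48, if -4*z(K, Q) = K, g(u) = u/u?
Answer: -792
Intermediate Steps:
g(u) = 1
z(K, Q) = -K/4
(z(2, g(-3)) - 16)*48 = (-1/4*2 - 16)*48 = (-1/2 - 16)*48 = -33/2*48 = -792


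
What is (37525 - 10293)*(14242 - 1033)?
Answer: 359707488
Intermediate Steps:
(37525 - 10293)*(14242 - 1033) = 27232*13209 = 359707488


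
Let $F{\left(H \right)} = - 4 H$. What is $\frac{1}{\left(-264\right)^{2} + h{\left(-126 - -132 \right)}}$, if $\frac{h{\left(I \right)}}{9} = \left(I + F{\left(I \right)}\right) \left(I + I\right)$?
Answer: $\frac{1}{67752} \approx 1.476 \cdot 10^{-5}$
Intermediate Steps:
$h{\left(I \right)} = - 54 I^{2}$ ($h{\left(I \right)} = 9 \left(I - 4 I\right) \left(I + I\right) = 9 - 3 I 2 I = 9 \left(- 6 I^{2}\right) = - 54 I^{2}$)
$\frac{1}{\left(-264\right)^{2} + h{\left(-126 - -132 \right)}} = \frac{1}{\left(-264\right)^{2} - 54 \left(-126 - -132\right)^{2}} = \frac{1}{69696 - 54 \left(-126 + 132\right)^{2}} = \frac{1}{69696 - 54 \cdot 6^{2}} = \frac{1}{69696 - 1944} = \frac{1}{67752}$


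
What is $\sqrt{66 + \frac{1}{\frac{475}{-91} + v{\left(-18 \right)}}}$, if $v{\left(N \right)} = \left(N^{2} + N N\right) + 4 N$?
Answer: $\frac{\sqrt{178063980377}}{51941} \approx 8.1241$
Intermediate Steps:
$v{\left(N \right)} = 2 N^{2} + 4 N$ ($v{\left(N \right)} = \left(N^{2} + N^{2}\right) + 4 N = 2 N^{2} + 4 N$)
$\sqrt{66 + \frac{1}{\frac{475}{-91} + v{\left(-18 \right)}}} = \sqrt{66 + \frac{1}{\frac{475}{-91} + 2 \left(-18\right) \left(2 - 18\right)}} = \sqrt{66 + \frac{1}{475 \left(- \frac{1}{91}\right) + 2 \left(-18\right) \left(-16\right)}} = \sqrt{66 + \frac{1}{- \frac{475}{91} + 576}} = \sqrt{66 + \frac{1}{\frac{51941}{91}}} = \sqrt{66 + \frac{91}{51941}} = \sqrt{\frac{3428197}{51941}} = \frac{\sqrt{178063980377}}{51941}$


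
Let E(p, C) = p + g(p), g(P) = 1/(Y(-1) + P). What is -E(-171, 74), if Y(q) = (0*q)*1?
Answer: 29242/171 ≈ 171.01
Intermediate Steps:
Y(q) = 0 (Y(q) = 0*1 = 0)
g(P) = 1/P (g(P) = 1/(0 + P) = 1/P)
E(p, C) = p + 1/p
-E(-171, 74) = -(-171 + 1/(-171)) = -(-171 - 1/171) = -1*(-29242/171) = 29242/171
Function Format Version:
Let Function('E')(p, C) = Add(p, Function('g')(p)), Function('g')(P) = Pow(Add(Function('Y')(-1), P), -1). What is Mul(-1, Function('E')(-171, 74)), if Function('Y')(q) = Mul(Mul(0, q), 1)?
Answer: Rational(29242, 171) ≈ 171.01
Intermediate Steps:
Function('Y')(q) = 0 (Function('Y')(q) = Mul(0, 1) = 0)
Function('g')(P) = Pow(P, -1) (Function('g')(P) = Pow(Add(0, P), -1) = Pow(P, -1))
Function('E')(p, C) = Add(p, Pow(p, -1))
Mul(-1, Function('E')(-171, 74)) = Mul(-1, Add(-171, Pow(-171, -1))) = Mul(-1, Add(-171, Rational(-1, 171))) = Mul(-1, Rational(-29242, 171)) = Rational(29242, 171)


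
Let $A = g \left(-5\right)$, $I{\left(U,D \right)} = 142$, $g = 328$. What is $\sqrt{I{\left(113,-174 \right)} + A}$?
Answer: $i \sqrt{1498} \approx 38.704 i$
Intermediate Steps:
$A = -1640$ ($A = 328 \left(-5\right) = -1640$)
$\sqrt{I{\left(113,-174 \right)} + A} = \sqrt{142 - 1640} = \sqrt{-1498} = i \sqrt{1498}$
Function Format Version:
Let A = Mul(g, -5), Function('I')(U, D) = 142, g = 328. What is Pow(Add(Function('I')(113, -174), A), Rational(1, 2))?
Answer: Mul(I, Pow(1498, Rational(1, 2))) ≈ Mul(38.704, I)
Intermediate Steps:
A = -1640 (A = Mul(328, -5) = -1640)
Pow(Add(Function('I')(113, -174), A), Rational(1, 2)) = Pow(Add(142, -1640), Rational(1, 2)) = Pow(-1498, Rational(1, 2)) = Mul(I, Pow(1498, Rational(1, 2)))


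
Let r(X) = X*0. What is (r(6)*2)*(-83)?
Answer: 0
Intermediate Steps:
r(X) = 0
(r(6)*2)*(-83) = (0*2)*(-83) = 0*(-83) = 0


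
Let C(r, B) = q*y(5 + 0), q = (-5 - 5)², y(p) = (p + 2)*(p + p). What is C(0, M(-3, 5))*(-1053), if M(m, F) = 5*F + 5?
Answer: -7371000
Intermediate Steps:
M(m, F) = 5 + 5*F
y(p) = 2*p*(2 + p) (y(p) = (2 + p)*(2*p) = 2*p*(2 + p))
q = 100 (q = (-10)² = 100)
C(r, B) = 7000 (C(r, B) = 100*(2*(5 + 0)*(2 + (5 + 0))) = 100*(2*5*(2 + 5)) = 100*(2*5*7) = 100*70 = 7000)
C(0, M(-3, 5))*(-1053) = 7000*(-1053) = -7371000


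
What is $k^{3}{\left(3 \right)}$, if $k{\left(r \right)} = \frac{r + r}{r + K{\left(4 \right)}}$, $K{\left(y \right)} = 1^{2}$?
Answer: $\frac{27}{8} \approx 3.375$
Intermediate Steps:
$K{\left(y \right)} = 1$
$k{\left(r \right)} = \frac{2 r}{1 + r}$ ($k{\left(r \right)} = \frac{r + r}{r + 1} = \frac{2 r}{1 + r}$)
$k^{3}{\left(3 \right)} = \left(2 \cdot 3 \frac{1}{1 + 3}\right)^{3} = \left(2 \cdot 3 \cdot \frac{1}{4}\right)^{3} = \left(\frac{3}{2}\right)^{3} = \frac{27}{8}$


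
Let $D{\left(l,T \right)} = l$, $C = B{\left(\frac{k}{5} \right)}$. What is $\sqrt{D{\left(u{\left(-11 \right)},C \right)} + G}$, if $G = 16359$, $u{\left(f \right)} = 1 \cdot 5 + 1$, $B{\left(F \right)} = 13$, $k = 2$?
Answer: $\sqrt{16365} \approx 127.93$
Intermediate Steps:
$C = 13$
$u{\left(f \right)} = 6$ ($u{\left(f \right)} = 5 + 1 = 6$)
$\sqrt{D{\left(u{\left(-11 \right)},C \right)} + G} = \sqrt{6 + 16359} = \sqrt{16365}$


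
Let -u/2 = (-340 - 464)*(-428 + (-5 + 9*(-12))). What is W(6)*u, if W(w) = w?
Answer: -5219568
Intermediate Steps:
u = -869928 (u = -2*(-340 - 464)*(-428 + (-5 + 9*(-12))) = -(-1608)*(-428 + (-5 - 108)) = -(-1608)*(-428 - 113) = -(-1608)*(-541) = -2*434964 = -869928)
W(6)*u = 6*(-869928) = -5219568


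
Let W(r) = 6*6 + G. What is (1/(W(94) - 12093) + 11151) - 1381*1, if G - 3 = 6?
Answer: 117708959/12048 ≈ 9770.0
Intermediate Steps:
G = 9 (G = 3 + 6 = 9)
W(r) = 45 (W(r) = 6*6 + 9 = 36 + 9 = 45)
(1/(W(94) - 12093) + 11151) - 1381*1 = (1/(45 - 12093) + 11151) - 1381*1 = (1/(-12048) + 11151) - 1381 = (-1/12048 + 11151) - 1381 = 134347247/12048 - 1381 = 117708959/12048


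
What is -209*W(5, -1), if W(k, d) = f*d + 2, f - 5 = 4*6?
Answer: 5643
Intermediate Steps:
f = 29 (f = 5 + 4*6 = 5 + 24 = 29)
W(k, d) = 2 + 29*d (W(k, d) = 29*d + 2 = 2 + 29*d)
-209*W(5, -1) = -209*(2 + 29*(-1)) = -209*(2 - 29) = -209*(-27) = 5643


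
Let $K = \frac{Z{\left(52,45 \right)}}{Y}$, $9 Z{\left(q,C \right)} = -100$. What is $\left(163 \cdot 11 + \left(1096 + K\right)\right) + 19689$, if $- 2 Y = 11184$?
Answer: $\frac{284076421}{12582} \approx 22578.0$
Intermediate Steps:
$Y = -5592$ ($Y = \left(- \frac{1}{2}\right) 11184 = -5592$)
$Z{\left(q,C \right)} = - \frac{100}{9}$ ($Z{\left(q,C \right)} = \frac{1}{9} \left(-100\right) = - \frac{100}{9}$)
$K = \frac{25}{12582}$ ($K = - \frac{100}{9 \left(-5592\right)} = \left(- \frac{100}{9}\right) \left(- \frac{1}{5592}\right) = \frac{25}{12582} \approx 0.001987$)
$\left(163 \cdot 11 + \left(1096 + K\right)\right) + 19689 = \left(163 \cdot 11 + \left(1096 + \frac{25}{12582}\right)\right) + 19689 = \left(1793 + \frac{13789897}{12582}\right) + 19689 = \frac{36349423}{12582} + 19689 = \frac{284076421}{12582}$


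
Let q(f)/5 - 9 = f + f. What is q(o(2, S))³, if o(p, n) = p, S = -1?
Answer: 274625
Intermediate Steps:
q(f) = 45 + 10*f (q(f) = 45 + 5*(f + f) = 45 + 5*(2*f) = 45 + 10*f)
q(o(2, S))³ = (45 + 10*2)³ = (45 + 20)³ = 65³ = 274625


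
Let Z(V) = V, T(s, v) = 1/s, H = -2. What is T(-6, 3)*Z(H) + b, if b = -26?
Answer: -77/3 ≈ -25.667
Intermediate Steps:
T(-6, 3)*Z(H) + b = -2/(-6) - 26 = -⅙*(-2) - 26 = ⅓ - 26 = -77/3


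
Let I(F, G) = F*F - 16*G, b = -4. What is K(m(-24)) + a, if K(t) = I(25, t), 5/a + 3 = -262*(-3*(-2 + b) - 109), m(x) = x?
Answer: 24053556/23839 ≈ 1009.0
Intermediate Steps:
a = 5/23839 (a = 5/(-3 - 262*(-3*(-2 - 4) - 109)) = 5/(-3 - 262*(-3*(-6) - 109)) = 5/(-3 - 262*(18 - 109)) = 5/(-3 - 262*(-91)) = 5/(-3 + 23842) = 5/23839 ≈ 0.00020974)
I(F, G) = F² - 16*G
K(t) = 625 - 16*t (K(t) = 25² - 16*t = 625 - 16*t)
K(m(-24)) + a = (625 - 16*(-24)) + 5/23839 = (625 + 384) + 5/23839 = 1009 + 5/23839 = 24053556/23839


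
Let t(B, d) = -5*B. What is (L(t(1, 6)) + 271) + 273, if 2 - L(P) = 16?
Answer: 530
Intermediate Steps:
L(P) = -14 (L(P) = 2 - 1*16 = 2 - 16 = -14)
(L(t(1, 6)) + 271) + 273 = (-14 + 271) + 273 = 257 + 273 = 530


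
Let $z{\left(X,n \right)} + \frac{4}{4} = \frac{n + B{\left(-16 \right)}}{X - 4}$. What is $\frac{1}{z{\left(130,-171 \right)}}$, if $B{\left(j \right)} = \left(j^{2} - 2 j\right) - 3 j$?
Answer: $\frac{42}{13} \approx 3.2308$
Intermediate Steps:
$B{\left(j \right)} = j^{2} - 5 j$
$z{\left(X,n \right)} = -1 + \frac{336 + n}{-4 + X}$ ($z{\left(X,n \right)} = -1 + \frac{n - 16 \left(-5 - 16\right)}{X - 4} = -1 + \frac{n - -336}{-4 + X} = -1 + \frac{n + 336}{-4 + X} = -1 + \frac{336 + n}{-4 + X}$)
$\frac{1}{z{\left(130,-171 \right)}} = \frac{1}{\frac{1}{-4 + 130} \left(340 - 171 - 130\right)} = \frac{1}{\frac{1}{126} \left(340 - 171 - 130\right)} = \frac{1}{\frac{1}{126} \cdot 39} = \frac{1}{\frac{13}{42}} = \frac{42}{13}$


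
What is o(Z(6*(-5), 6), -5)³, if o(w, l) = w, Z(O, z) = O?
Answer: -27000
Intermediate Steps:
o(Z(6*(-5), 6), -5)³ = (6*(-5))³ = (-30)³ = -27000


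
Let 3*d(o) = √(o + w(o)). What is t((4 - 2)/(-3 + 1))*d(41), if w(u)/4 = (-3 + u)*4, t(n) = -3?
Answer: -√649 ≈ -25.475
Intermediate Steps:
w(u) = -48 + 16*u (w(u) = 4*((-3 + u)*4) = 4*(-12 + 4*u) = -48 + 16*u)
d(o) = √(-48 + 17*o)/3 (d(o) = √(o + (-48 + 16*o))/3 = √(-48 + 17*o)/3)
t((4 - 2)/(-3 + 1))*d(41) = -√(-48 + 17*41) = -√(-48 + 697) = -√649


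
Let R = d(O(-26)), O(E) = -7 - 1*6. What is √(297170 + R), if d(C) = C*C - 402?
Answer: 3*√32993 ≈ 544.92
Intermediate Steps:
O(E) = -13 (O(E) = -7 - 6 = -13)
d(C) = -402 + C² (d(C) = C² - 402 = -402 + C²)
R = -233 (R = -402 + (-13)² = -402 + 169 = -233)
√(297170 + R) = √(297170 - 233) = √296937 = 3*√32993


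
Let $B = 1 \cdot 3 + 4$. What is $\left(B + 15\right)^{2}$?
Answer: $484$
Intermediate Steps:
$B = 7$ ($B = 3 + 4 = 7$)
$\left(B + 15\right)^{2} = \left(7 + 15\right)^{2} = 22^{2} = 484$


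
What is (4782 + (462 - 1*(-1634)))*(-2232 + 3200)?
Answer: 6657904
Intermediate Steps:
(4782 + (462 - 1*(-1634)))*(-2232 + 3200) = (4782 + (462 + 1634))*968 = (4782 + 2096)*968 = 6878*968 = 6657904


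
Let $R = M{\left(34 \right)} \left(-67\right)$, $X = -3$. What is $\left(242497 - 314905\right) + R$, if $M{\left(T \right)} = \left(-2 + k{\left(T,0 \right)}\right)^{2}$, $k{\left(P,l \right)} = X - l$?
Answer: $-74083$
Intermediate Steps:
$k{\left(P,l \right)} = -3 - l$
$M{\left(T \right)} = 25$ ($M{\left(T \right)} = \left(-2 - 3\right)^{2} = \left(-5\right)^{2} = 25$)
$R = -1675$ ($R = 25 \left(-67\right) = -1675$)
$\left(242497 - 314905\right) + R = \left(242497 - 314905\right) - 1675 = -72408 - 1675 = -74083$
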